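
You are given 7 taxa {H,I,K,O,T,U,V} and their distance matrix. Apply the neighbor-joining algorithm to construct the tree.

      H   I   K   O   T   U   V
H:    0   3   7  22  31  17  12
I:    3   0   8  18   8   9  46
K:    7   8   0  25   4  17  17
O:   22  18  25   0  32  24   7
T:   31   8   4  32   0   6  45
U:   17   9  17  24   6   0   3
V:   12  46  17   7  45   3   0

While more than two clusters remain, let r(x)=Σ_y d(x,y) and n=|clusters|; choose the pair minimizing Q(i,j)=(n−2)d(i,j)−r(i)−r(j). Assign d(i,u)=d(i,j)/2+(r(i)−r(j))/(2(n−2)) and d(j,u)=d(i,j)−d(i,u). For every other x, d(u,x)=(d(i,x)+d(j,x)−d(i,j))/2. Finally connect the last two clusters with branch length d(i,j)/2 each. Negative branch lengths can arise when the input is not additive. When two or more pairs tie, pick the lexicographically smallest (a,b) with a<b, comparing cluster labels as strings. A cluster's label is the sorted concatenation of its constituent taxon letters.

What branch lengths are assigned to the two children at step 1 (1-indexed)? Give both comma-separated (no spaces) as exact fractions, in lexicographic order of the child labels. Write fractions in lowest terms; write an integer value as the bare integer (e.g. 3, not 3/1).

33/10,37/10

1. join O+V (d=7, Q=-223) ⇒ OV; edges |O|=33/10, |V|=37/10
  updated: d(H,OV)=27/2, d(I,OV)=57/2, d(K,OV)=35/2, d(OV,T)=35, d(OV,U)=10
2. join OV+U (d=10, Q=-247/2) ⇒ OUV; edges |OV|=171/16, |U|=-11/16
  updated: d(H,OUV)=41/4, d(I,OUV)=55/4, d(K,OUV)=49/4, d(OUV,T)=31/2
3. join K+T (d=4, Q=-311/4) ⇒ KT; edges |K|=-61/24, |T|=157/24
  updated: d(H,KT)=17, d(I,KT)=6, d(KT,OUV)=95/8
4. join H+I (d=3, Q=-47) ⇒ HI; edges |H|=27/8, |I|=-3/8
  updated: d(HI,KT)=10, d(HI,OUV)=21/2
5. join HI+KT (d=10, Q=-259/8) ⇒ HIKT; edges |HI|=69/16, |KT|=91/16
  updated: d(HIKT,OUV)=99/16
6. join HIKT+OUV (d=99/16) ⇒ HIKOTUV; edges |HIKT|=99/32, |OUV|=99/32
final tree: (((H:27/8,I:-3/8):69/16,(K:-61/24,T:157/24):91/16):99/32,((O:33/10,V:37/10):171/16,U:-11/16):99/32)
total length: 643/16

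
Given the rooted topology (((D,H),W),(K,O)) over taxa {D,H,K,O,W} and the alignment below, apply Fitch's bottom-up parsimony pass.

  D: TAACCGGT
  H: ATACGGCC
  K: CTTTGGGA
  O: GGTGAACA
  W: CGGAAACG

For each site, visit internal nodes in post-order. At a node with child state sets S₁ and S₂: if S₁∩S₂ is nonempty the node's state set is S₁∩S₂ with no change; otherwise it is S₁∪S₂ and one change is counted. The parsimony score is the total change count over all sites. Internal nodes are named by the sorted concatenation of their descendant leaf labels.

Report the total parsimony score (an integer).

[col 0] DH: children D:{T}, H:{A} ∪→ {A,T}; cost 1
[col 0] DHW: children DH:{A,T}, W:{C} ∪→ {A,C,T}; cost 1
[col 0] KO: children K:{C}, O:{G} ∪→ {C,G}; cost 1
[col 0] DHKOW: children DHW:{A,C,T}, KO:{C,G} ∩→ {C}; cost 0
[col 1] DH: children D:{A}, H:{T} ∪→ {A,T}; cost 1
[col 1] DHW: children DH:{A,T}, W:{G} ∪→ {A,G,T}; cost 1
[col 1] KO: children K:{T}, O:{G} ∪→ {G,T}; cost 1
[col 1] DHKOW: children DHW:{A,G,T}, KO:{G,T} ∩→ {G,T}; cost 0
[col 2] DH: children D:{A}, H:{A} ∩→ {A}; cost 0
[col 2] DHW: children DH:{A}, W:{G} ∪→ {A,G}; cost 1
[col 2] KO: children K:{T}, O:{T} ∩→ {T}; cost 0
[col 2] DHKOW: children DHW:{A,G}, KO:{T} ∪→ {A,G,T}; cost 1
[col 3] DH: children D:{C}, H:{C} ∩→ {C}; cost 0
[col 3] DHW: children DH:{C}, W:{A} ∪→ {A,C}; cost 1
[col 3] KO: children K:{T}, O:{G} ∪→ {G,T}; cost 1
[col 3] DHKOW: children DHW:{A,C}, KO:{G,T} ∪→ {A,C,G,T}; cost 1
[col 4] DH: children D:{C}, H:{G} ∪→ {C,G}; cost 1
[col 4] DHW: children DH:{C,G}, W:{A} ∪→ {A,C,G}; cost 1
[col 4] KO: children K:{G}, O:{A} ∪→ {A,G}; cost 1
[col 4] DHKOW: children DHW:{A,C,G}, KO:{A,G} ∩→ {A,G}; cost 0
[col 5] DH: children D:{G}, H:{G} ∩→ {G}; cost 0
[col 5] DHW: children DH:{G}, W:{A} ∪→ {A,G}; cost 1
[col 5] KO: children K:{G}, O:{A} ∪→ {A,G}; cost 1
[col 5] DHKOW: children DHW:{A,G}, KO:{A,G} ∩→ {A,G}; cost 0
[col 6] DH: children D:{G}, H:{C} ∪→ {C,G}; cost 1
[col 6] DHW: children DH:{C,G}, W:{C} ∩→ {C}; cost 0
[col 6] KO: children K:{G}, O:{C} ∪→ {C,G}; cost 1
[col 6] DHKOW: children DHW:{C}, KO:{C,G} ∩→ {C}; cost 0
[col 7] DH: children D:{T}, H:{C} ∪→ {C,T}; cost 1
[col 7] DHW: children DH:{C,T}, W:{G} ∪→ {C,G,T}; cost 1
[col 7] KO: children K:{A}, O:{A} ∩→ {A}; cost 0
[col 7] DHKOW: children DHW:{C,G,T}, KO:{A} ∪→ {A,C,G,T}; cost 1
per-site changes: [3, 3, 2, 3, 3, 2, 2, 3]; total = 21

21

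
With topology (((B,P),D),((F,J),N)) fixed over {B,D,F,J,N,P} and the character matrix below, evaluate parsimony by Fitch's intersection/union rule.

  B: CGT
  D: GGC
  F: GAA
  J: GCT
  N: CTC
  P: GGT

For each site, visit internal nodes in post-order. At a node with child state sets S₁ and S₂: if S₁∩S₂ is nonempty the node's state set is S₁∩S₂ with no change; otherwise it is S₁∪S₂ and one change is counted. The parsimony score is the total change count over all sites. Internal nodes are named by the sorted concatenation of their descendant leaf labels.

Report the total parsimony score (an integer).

8

site 0, node BP: B={C} ∪ P={G} → {C,G} (+1)
site 0, node BDP: BP={C,G} ∩ D={G} → {G} (+0)
site 0, node FJ: F={G} ∩ J={G} → {G} (+0)
site 0, node FJN: FJ={G} ∪ N={C} → {C,G} (+1)
site 0, node BDFJNP: BDP={G} ∩ FJN={C,G} → {G} (+0)
site 1, node BP: B={G} ∩ P={G} → {G} (+0)
site 1, node BDP: BP={G} ∩ D={G} → {G} (+0)
site 1, node FJ: F={A} ∪ J={C} → {A,C} (+1)
site 1, node FJN: FJ={A,C} ∪ N={T} → {A,C,T} (+1)
site 1, node BDFJNP: BDP={G} ∪ FJN={A,C,T} → {A,C,G,T} (+1)
site 2, node BP: B={T} ∩ P={T} → {T} (+0)
site 2, node BDP: BP={T} ∪ D={C} → {C,T} (+1)
site 2, node FJ: F={A} ∪ J={T} → {A,T} (+1)
site 2, node FJN: FJ={A,T} ∪ N={C} → {A,C,T} (+1)
site 2, node BDFJNP: BDP={C,T} ∩ FJN={A,C,T} → {C,T} (+0)
per-site changes: [2, 3, 3]; total = 8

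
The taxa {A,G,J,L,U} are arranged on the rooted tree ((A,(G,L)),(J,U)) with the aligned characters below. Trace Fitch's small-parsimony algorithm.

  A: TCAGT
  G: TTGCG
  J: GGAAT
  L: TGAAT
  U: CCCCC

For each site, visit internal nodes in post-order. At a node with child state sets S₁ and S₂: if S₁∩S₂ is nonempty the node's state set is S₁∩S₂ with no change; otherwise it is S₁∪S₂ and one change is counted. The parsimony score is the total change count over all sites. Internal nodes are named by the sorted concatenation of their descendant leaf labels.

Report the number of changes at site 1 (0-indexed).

3

[col 0] GL: children G:{T}, L:{T} ∩→ {T}; cost 0
[col 0] AGL: children A:{T}, GL:{T} ∩→ {T}; cost 0
[col 0] JU: children J:{G}, U:{C} ∪→ {C,G}; cost 1
[col 0] AGJLU: children AGL:{T}, JU:{C,G} ∪→ {C,G,T}; cost 1
[col 1] GL: children G:{T}, L:{G} ∪→ {G,T}; cost 1
[col 1] AGL: children A:{C}, GL:{G,T} ∪→ {C,G,T}; cost 1
[col 1] JU: children J:{G}, U:{C} ∪→ {C,G}; cost 1
[col 1] AGJLU: children AGL:{C,G,T}, JU:{C,G} ∩→ {C,G}; cost 0
[col 2] GL: children G:{G}, L:{A} ∪→ {A,G}; cost 1
[col 2] AGL: children A:{A}, GL:{A,G} ∩→ {A}; cost 0
[col 2] JU: children J:{A}, U:{C} ∪→ {A,C}; cost 1
[col 2] AGJLU: children AGL:{A}, JU:{A,C} ∩→ {A}; cost 0
[col 3] GL: children G:{C}, L:{A} ∪→ {A,C}; cost 1
[col 3] AGL: children A:{G}, GL:{A,C} ∪→ {A,C,G}; cost 1
[col 3] JU: children J:{A}, U:{C} ∪→ {A,C}; cost 1
[col 3] AGJLU: children AGL:{A,C,G}, JU:{A,C} ∩→ {A,C}; cost 0
[col 4] GL: children G:{G}, L:{T} ∪→ {G,T}; cost 1
[col 4] AGL: children A:{T}, GL:{G,T} ∩→ {T}; cost 0
[col 4] JU: children J:{T}, U:{C} ∪→ {C,T}; cost 1
[col 4] AGJLU: children AGL:{T}, JU:{C,T} ∩→ {T}; cost 0
per-site changes: [2, 3, 2, 3, 2]; total = 12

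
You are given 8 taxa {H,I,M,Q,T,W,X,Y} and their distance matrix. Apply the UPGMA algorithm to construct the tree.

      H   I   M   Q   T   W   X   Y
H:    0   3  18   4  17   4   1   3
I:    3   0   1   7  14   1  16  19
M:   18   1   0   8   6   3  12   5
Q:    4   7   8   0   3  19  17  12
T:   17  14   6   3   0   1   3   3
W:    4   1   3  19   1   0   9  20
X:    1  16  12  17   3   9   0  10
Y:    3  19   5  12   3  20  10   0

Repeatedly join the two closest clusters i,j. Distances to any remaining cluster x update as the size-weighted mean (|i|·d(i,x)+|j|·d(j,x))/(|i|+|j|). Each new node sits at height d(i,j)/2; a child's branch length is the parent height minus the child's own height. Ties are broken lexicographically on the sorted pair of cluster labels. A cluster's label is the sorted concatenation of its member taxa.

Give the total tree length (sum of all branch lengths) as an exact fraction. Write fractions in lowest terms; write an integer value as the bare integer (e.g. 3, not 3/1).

1. join H+X (d=1) ⇒ HX; edges |H|=1/2, |X|=1/2
  updated: d(HX,I)=19/2, d(HX,M)=15, d(HX,Q)=21/2, d(HX,T)=10, d(HX,W)=13/2, d(HX,Y)=13/2
2. join I+M (d=1) ⇒ IM; edges |I|=1/2, |M|=1/2
  updated: d(HX,IM)=49/4, d(IM,Q)=15/2, d(IM,T)=10, d(IM,W)=2, d(IM,Y)=12
3. join T+W (d=1) ⇒ TW; edges |T|=1/2, |W|=1/2
  updated: d(HX,TW)=33/4, d(IM,TW)=6, d(Q,TW)=11, d(TW,Y)=23/2
4. join IM+TW (d=6) ⇒ IMTW; edges |IM|=5/2, |TW|=5/2
  updated: d(HX,IMTW)=41/4, d(IMTW,Q)=37/4, d(IMTW,Y)=47/4
5. join HX+Y (d=13/2) ⇒ HXY; edges |HX|=11/4, |Y|=13/4
  updated: d(HXY,IMTW)=43/4, d(HXY,Q)=11
6. join IMTW+Q (d=37/4) ⇒ IMQTW; edges |IMTW|=13/8, |Q|=37/8
  updated: d(HXY,IMQTW)=54/5
7. join HXY+IMQTW (d=54/5) ⇒ HIMQTWXY; edges |HXY|=43/20, |IMQTW|=31/40
final tree: (((H:1/2,X:1/2):11/4,Y:13/4):43/20,(((I:1/2,M:1/2):5/2,(T:1/2,W:1/2):5/2):13/8,Q:37/8):31/40)
total length: 927/40

927/40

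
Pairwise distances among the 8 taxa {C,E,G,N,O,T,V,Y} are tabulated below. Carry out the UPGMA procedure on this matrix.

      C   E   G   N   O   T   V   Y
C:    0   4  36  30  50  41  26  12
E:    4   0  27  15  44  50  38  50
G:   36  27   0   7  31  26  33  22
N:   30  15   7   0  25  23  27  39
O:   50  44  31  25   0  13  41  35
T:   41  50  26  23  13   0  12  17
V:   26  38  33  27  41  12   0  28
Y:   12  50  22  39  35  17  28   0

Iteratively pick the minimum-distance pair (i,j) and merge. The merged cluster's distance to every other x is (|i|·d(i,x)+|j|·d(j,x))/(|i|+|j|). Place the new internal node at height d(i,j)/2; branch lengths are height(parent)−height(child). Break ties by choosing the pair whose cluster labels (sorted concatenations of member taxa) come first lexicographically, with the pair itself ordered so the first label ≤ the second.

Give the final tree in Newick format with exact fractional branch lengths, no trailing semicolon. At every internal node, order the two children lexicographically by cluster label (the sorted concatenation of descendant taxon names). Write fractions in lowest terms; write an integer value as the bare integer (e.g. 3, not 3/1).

(((C:2,E:2):23/2,(G:7/2,N:7/2):10):105/32,(O:89/6,((T:6,V:6):21/4,Y:45/4):43/12):187/96)

iteration 1: select C,E (d=4); attach at lengths (2, 2); label the merged cluster CE
  updated: d(CE,G)=63/2, d(CE,N)=45/2, d(CE,O)=47, d(CE,T)=91/2, d(CE,V)=32, d(CE,Y)=31
iteration 2: select G,N (d=7); attach at lengths (7/2, 7/2); label the merged cluster GN
  updated: d(CE,GN)=27, d(GN,O)=28, d(GN,T)=49/2, d(GN,V)=30, d(GN,Y)=61/2
iteration 3: select T,V (d=12); attach at lengths (6, 6); label the merged cluster TV
  updated: d(CE,TV)=155/4, d(GN,TV)=109/4, d(O,TV)=27, d(TV,Y)=45/2
iteration 4: select TV,Y (d=45/2); attach at lengths (21/4, 45/4); label the merged cluster TVY
  updated: d(CE,TVY)=217/6, d(GN,TVY)=85/3, d(O,TVY)=89/3
iteration 5: select CE,GN (d=27); attach at lengths (23/2, 10); label the merged cluster CEGN
  updated: d(CEGN,O)=75/2, d(CEGN,TVY)=129/4
iteration 6: select O,TVY (d=89/3); attach at lengths (89/6, 43/12); label the merged cluster OTVY
  updated: d(CEGN,OTVY)=537/16
iteration 7: select CEGN,OTVY (d=537/16); attach at lengths (105/32, 187/96); label the merged cluster CEGNOTVY
final tree: (((C:2,E:2):23/2,(G:7/2,N:7/2):10):105/32,(O:89/6,((T:6,V:6):21/4,Y:45/4):43/12):187/96)
total length: 4063/48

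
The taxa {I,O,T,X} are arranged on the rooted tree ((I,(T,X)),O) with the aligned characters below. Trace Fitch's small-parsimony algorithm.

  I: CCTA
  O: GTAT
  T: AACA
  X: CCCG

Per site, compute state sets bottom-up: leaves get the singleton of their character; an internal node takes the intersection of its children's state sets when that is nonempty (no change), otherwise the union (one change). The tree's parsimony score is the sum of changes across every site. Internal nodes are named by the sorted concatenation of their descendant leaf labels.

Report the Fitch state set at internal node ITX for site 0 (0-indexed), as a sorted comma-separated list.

TX@0: {A} ∪ {C} = {A,C} (union, +1)
ITX@0: {C} ∩ {A,C} = {C} (intersection, +0)
IOTX@0: {C} ∪ {G} = {C,G} (union, +1)
TX@1: {A} ∪ {C} = {A,C} (union, +1)
ITX@1: {C} ∩ {A,C} = {C} (intersection, +0)
IOTX@1: {C} ∪ {T} = {C,T} (union, +1)
TX@2: {C} ∩ {C} = {C} (intersection, +0)
ITX@2: {T} ∪ {C} = {C,T} (union, +1)
IOTX@2: {C,T} ∪ {A} = {A,C,T} (union, +1)
TX@3: {A} ∪ {G} = {A,G} (union, +1)
ITX@3: {A} ∩ {A,G} = {A} (intersection, +0)
IOTX@3: {A} ∪ {T} = {A,T} (union, +1)
per-site changes: [2, 2, 2, 2]; total = 8

C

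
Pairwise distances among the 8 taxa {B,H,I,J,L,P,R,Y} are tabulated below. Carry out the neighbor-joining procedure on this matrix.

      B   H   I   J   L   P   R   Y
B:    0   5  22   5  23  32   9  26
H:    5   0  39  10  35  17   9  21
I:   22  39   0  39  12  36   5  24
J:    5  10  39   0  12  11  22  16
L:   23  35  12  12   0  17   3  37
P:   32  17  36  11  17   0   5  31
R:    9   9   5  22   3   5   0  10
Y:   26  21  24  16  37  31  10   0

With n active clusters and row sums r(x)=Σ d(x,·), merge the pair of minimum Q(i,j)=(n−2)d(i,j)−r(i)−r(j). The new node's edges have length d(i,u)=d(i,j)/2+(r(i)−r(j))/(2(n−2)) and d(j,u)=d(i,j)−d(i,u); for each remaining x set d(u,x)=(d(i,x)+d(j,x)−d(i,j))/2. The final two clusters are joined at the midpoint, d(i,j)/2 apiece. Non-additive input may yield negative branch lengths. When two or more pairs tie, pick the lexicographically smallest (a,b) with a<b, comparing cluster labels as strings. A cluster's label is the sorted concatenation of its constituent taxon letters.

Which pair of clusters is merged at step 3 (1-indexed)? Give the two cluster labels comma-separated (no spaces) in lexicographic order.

step 1: merge (I,L) at d=12, Q=-244; branch lengths I→55/6, L→17/6; new cluster IL
  updated: d(B,IL)=33/2, d(H,IL)=31, d(IL,J)=39/2, d(IL,P)=41/2, d(IL,R)=-2, d(IL,Y)=49/2
step 2: merge (IL,R) at d=-2, Q=-173; branch lengths IL→47/10, R→-67/10; new cluster ILR
  updated: d(B,ILR)=55/4, d(H,ILR)=21, d(ILR,J)=87/4, d(ILR,P)=55/4, d(ILR,Y)=73/4
step 3: merge (ILR,P) at d=55/4, Q=-553/4; branch lengths ILR→155/32, P→285/32; new cluster ILPR
  updated: d(B,ILPR)=16, d(H,ILPR)=97/8, d(ILPR,J)=19/2, d(ILPR,Y)=71/4
step 4: merge (B,H) at d=5, Q=-681/8; branch lengths B→151/48, H→89/48; new cluster BH
  updated: d(BH,ILPR)=185/16, d(BH,J)=5, d(BH,Y)=21
step 5: merge (BH,J) at d=5, Q=-929/16; branch lengths BH→273/64, J→47/64; new cluster BHJ
  updated: d(BHJ,ILPR)=257/32, d(BHJ,Y)=16
step 6: merge (BHJ,ILPR) at d=257/32, Q=-1337/32; branch lengths BHJ→201/64, ILPR→313/64; new cluster BHIJLPR
  updated: d(BHIJLPR,Y)=823/64
step 7: merge (BHIJLPR,Y) at d=823/64; branch lengths BHIJLPR→823/128, Y→823/128; new cluster BHIJLPRY
final tree: ((((B:151/48,H:89/48):273/64,J:47/64):201/64,(((I:55/6,L:17/6):47/10,R:-67/10):155/32,P:285/32):313/64):823/128,Y:823/128)
total length: 3497/64

ILR,P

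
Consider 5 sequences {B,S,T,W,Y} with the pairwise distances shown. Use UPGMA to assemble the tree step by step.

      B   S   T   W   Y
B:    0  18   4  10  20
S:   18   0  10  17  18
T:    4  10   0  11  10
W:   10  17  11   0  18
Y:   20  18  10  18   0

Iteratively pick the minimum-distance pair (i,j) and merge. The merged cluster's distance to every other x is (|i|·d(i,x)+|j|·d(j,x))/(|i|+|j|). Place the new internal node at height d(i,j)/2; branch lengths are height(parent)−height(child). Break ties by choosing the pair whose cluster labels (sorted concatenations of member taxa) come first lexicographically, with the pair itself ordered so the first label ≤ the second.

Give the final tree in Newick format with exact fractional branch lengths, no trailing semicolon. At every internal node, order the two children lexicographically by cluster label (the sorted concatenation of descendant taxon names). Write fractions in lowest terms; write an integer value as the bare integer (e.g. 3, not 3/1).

iteration 1: select B,T (d=4); attach at lengths (2, 2); label the merged cluster BT
  updated: d(BT,S)=14, d(BT,W)=21/2, d(BT,Y)=15
iteration 2: select BT,W (d=21/2); attach at lengths (13/4, 21/4); label the merged cluster BTW
  updated: d(BTW,S)=15, d(BTW,Y)=16
iteration 3: select BTW,S (d=15); attach at lengths (9/4, 15/2); label the merged cluster BSTW
  updated: d(BSTW,Y)=33/2
iteration 4: select BSTW,Y (d=33/2); attach at lengths (3/4, 33/4); label the merged cluster BSTWY
final tree: ((((B:2,T:2):13/4,W:21/4):9/4,S:15/2):3/4,Y:33/4)
total length: 125/4

((((B:2,T:2):13/4,W:21/4):9/4,S:15/2):3/4,Y:33/4)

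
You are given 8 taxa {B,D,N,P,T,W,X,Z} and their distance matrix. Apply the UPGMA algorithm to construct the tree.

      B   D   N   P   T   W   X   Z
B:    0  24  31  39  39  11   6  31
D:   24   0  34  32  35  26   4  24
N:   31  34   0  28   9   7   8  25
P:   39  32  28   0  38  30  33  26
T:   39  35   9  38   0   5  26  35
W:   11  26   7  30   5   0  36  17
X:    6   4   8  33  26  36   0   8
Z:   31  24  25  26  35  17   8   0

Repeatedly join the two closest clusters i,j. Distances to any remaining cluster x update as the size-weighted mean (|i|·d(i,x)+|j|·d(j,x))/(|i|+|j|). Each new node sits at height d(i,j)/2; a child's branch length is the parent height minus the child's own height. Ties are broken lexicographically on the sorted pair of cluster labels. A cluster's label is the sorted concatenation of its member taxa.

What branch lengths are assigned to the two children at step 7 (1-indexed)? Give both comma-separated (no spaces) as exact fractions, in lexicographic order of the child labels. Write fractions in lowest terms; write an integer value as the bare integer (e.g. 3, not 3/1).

451/168,113/7

iteration 1: select D,X (d=4); attach at lengths (2, 2); label the merged cluster DX
  updated: d(B,DX)=15, d(DX,N)=21, d(DX,P)=65/2, d(DX,T)=61/2, d(DX,W)=31, d(DX,Z)=16
iteration 2: select T,W (d=5); attach at lengths (5/2, 5/2); label the merged cluster TW
  updated: d(B,TW)=25, d(DX,TW)=123/4, d(N,TW)=8, d(P,TW)=34, d(TW,Z)=26
iteration 3: select N,TW (d=8); attach at lengths (4, 3/2); label the merged cluster NTW
  updated: d(B,NTW)=27, d(DX,NTW)=55/2, d(NTW,P)=32, d(NTW,Z)=77/3
iteration 4: select B,DX (d=15); attach at lengths (15/2, 11/2); label the merged cluster BDX
  updated: d(BDX,NTW)=82/3, d(BDX,P)=104/3, d(BDX,Z)=21
iteration 5: select BDX,Z (d=21); attach at lengths (3, 21/2); label the merged cluster BDXZ
  updated: d(BDXZ,NTW)=323/12, d(BDXZ,P)=65/2
iteration 6: select BDXZ,NTW (d=323/12); attach at lengths (71/24, 227/24); label the merged cluster BDNTWXZ
  updated: d(BDNTWXZ,P)=226/7
iteration 7: select BDNTWXZ,P (d=226/7); attach at lengths (451/168, 113/7); label the merged cluster BDNPTWXZ
final tree: ((((B:15/2,(D:2,X:2):11/2):3,Z:21/2):71/24,(N:4,(T:5/2,W:5/2):3/2):227/24):451/168,P:113/7)
total length: 12137/168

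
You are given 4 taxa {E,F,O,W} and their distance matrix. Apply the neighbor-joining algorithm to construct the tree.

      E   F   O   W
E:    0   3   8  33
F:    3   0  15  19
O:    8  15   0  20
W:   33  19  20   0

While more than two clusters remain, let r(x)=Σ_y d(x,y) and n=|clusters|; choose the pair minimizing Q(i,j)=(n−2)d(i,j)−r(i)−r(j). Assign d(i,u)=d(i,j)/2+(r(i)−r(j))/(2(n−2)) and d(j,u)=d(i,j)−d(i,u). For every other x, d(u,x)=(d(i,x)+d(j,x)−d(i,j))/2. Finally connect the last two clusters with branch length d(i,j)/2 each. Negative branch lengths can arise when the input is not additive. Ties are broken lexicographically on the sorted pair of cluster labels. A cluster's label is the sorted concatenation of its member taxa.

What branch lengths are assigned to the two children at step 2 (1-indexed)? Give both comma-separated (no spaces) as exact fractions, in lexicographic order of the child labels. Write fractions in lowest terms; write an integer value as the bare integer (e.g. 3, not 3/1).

1. join E+F (d=3, Q=-75) ⇒ EF; edges |E|=13/4, |F|=-1/4
  updated: d(EF,O)=10, d(EF,W)=49/2
2. join EF+O (d=10, Q=-109/2) ⇒ EFO; edges |EF|=29/4, |O|=11/4
  updated: d(EFO,W)=69/4
3. join EFO+W (d=69/4) ⇒ EFOW; edges |EFO|=69/8, |W|=69/8
final tree: (((E:13/4,F:-1/4):29/4,O:11/4):69/8,W:69/8)
total length: 121/4

29/4,11/4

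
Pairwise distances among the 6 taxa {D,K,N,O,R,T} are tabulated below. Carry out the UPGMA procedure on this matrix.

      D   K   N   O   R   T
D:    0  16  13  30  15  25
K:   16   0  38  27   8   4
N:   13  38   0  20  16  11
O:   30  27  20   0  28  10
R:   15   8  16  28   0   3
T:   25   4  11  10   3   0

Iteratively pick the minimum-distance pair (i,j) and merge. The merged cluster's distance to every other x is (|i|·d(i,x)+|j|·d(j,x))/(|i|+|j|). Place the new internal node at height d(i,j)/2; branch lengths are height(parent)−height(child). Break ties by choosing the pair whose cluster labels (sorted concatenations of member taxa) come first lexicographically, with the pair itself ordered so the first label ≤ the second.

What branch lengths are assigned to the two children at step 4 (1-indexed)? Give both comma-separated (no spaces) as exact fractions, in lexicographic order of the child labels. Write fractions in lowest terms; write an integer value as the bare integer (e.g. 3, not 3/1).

43/12,85/12

1. join R+T (d=3) ⇒ RT; edges |R|=3/2, |T|=3/2
  updated: d(D,RT)=20, d(K,RT)=6, d(N,RT)=27/2, d(O,RT)=19
2. join K+RT (d=6) ⇒ KRT; edges |K|=3, |RT|=3/2
  updated: d(D,KRT)=56/3, d(KRT,N)=65/3, d(KRT,O)=65/3
3. join D+N (d=13) ⇒ DN; edges |D|=13/2, |N|=13/2
  updated: d(DN,KRT)=121/6, d(DN,O)=25
4. join DN+KRT (d=121/6) ⇒ DKNRT; edges |DN|=43/12, |KRT|=85/12
  updated: d(DKNRT,O)=23
5. join DKNRT+O (d=23) ⇒ DKNORT; edges |DKNRT|=17/12, |O|=23/2
final tree: (((D:13/2,N:13/2):43/12,(K:3,(R:3/2,T:3/2):3/2):85/12):17/12,O:23/2)
total length: 529/12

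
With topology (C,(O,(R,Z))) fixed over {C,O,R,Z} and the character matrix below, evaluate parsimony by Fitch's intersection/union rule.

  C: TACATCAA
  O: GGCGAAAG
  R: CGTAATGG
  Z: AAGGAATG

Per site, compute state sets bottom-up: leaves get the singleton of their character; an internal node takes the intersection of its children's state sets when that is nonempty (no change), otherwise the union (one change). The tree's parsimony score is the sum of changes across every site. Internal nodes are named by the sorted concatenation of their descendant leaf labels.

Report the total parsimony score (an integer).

[col 0] RZ: children R:{C}, Z:{A} ∪→ {A,C}; cost 1
[col 0] ORZ: children O:{G}, RZ:{A,C} ∪→ {A,C,G}; cost 1
[col 0] CORZ: children C:{T}, ORZ:{A,C,G} ∪→ {A,C,G,T}; cost 1
[col 1] RZ: children R:{G}, Z:{A} ∪→ {A,G}; cost 1
[col 1] ORZ: children O:{G}, RZ:{A,G} ∩→ {G}; cost 0
[col 1] CORZ: children C:{A}, ORZ:{G} ∪→ {A,G}; cost 1
[col 2] RZ: children R:{T}, Z:{G} ∪→ {G,T}; cost 1
[col 2] ORZ: children O:{C}, RZ:{G,T} ∪→ {C,G,T}; cost 1
[col 2] CORZ: children C:{C}, ORZ:{C,G,T} ∩→ {C}; cost 0
[col 3] RZ: children R:{A}, Z:{G} ∪→ {A,G}; cost 1
[col 3] ORZ: children O:{G}, RZ:{A,G} ∩→ {G}; cost 0
[col 3] CORZ: children C:{A}, ORZ:{G} ∪→ {A,G}; cost 1
[col 4] RZ: children R:{A}, Z:{A} ∩→ {A}; cost 0
[col 4] ORZ: children O:{A}, RZ:{A} ∩→ {A}; cost 0
[col 4] CORZ: children C:{T}, ORZ:{A} ∪→ {A,T}; cost 1
[col 5] RZ: children R:{T}, Z:{A} ∪→ {A,T}; cost 1
[col 5] ORZ: children O:{A}, RZ:{A,T} ∩→ {A}; cost 0
[col 5] CORZ: children C:{C}, ORZ:{A} ∪→ {A,C}; cost 1
[col 6] RZ: children R:{G}, Z:{T} ∪→ {G,T}; cost 1
[col 6] ORZ: children O:{A}, RZ:{G,T} ∪→ {A,G,T}; cost 1
[col 6] CORZ: children C:{A}, ORZ:{A,G,T} ∩→ {A}; cost 0
[col 7] RZ: children R:{G}, Z:{G} ∩→ {G}; cost 0
[col 7] ORZ: children O:{G}, RZ:{G} ∩→ {G}; cost 0
[col 7] CORZ: children C:{A}, ORZ:{G} ∪→ {A,G}; cost 1
per-site changes: [3, 2, 2, 2, 1, 2, 2, 1]; total = 15

15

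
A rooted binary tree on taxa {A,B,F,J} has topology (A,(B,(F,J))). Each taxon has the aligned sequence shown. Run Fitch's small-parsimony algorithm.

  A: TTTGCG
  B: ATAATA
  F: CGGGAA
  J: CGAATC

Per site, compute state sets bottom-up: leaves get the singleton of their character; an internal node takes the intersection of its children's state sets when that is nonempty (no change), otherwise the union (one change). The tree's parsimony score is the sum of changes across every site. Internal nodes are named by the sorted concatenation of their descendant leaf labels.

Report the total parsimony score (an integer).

11

[col 0] FJ: children F:{C}, J:{C} ∩→ {C}; cost 0
[col 0] BFJ: children B:{A}, FJ:{C} ∪→ {A,C}; cost 1
[col 0] ABFJ: children A:{T}, BFJ:{A,C} ∪→ {A,C,T}; cost 1
[col 1] FJ: children F:{G}, J:{G} ∩→ {G}; cost 0
[col 1] BFJ: children B:{T}, FJ:{G} ∪→ {G,T}; cost 1
[col 1] ABFJ: children A:{T}, BFJ:{G,T} ∩→ {T}; cost 0
[col 2] FJ: children F:{G}, J:{A} ∪→ {A,G}; cost 1
[col 2] BFJ: children B:{A}, FJ:{A,G} ∩→ {A}; cost 0
[col 2] ABFJ: children A:{T}, BFJ:{A} ∪→ {A,T}; cost 1
[col 3] FJ: children F:{G}, J:{A} ∪→ {A,G}; cost 1
[col 3] BFJ: children B:{A}, FJ:{A,G} ∩→ {A}; cost 0
[col 3] ABFJ: children A:{G}, BFJ:{A} ∪→ {A,G}; cost 1
[col 4] FJ: children F:{A}, J:{T} ∪→ {A,T}; cost 1
[col 4] BFJ: children B:{T}, FJ:{A,T} ∩→ {T}; cost 0
[col 4] ABFJ: children A:{C}, BFJ:{T} ∪→ {C,T}; cost 1
[col 5] FJ: children F:{A}, J:{C} ∪→ {A,C}; cost 1
[col 5] BFJ: children B:{A}, FJ:{A,C} ∩→ {A}; cost 0
[col 5] ABFJ: children A:{G}, BFJ:{A} ∪→ {A,G}; cost 1
per-site changes: [2, 1, 2, 2, 2, 2]; total = 11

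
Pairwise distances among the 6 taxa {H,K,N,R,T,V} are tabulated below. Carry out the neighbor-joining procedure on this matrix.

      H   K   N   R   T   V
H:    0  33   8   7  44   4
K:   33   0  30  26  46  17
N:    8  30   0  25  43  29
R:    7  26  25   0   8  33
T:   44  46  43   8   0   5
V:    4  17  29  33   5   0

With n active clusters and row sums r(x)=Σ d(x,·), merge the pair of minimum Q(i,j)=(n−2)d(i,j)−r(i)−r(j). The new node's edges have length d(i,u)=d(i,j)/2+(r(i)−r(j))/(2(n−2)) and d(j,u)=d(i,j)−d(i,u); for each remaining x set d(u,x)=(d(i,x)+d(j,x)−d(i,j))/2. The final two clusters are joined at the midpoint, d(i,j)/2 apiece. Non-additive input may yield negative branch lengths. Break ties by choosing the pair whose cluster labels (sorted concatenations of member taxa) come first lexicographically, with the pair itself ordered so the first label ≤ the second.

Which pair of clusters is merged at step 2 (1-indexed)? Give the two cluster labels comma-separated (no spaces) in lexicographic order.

H,N

iteration 1: select T,V (d=5, Q=-214); attach at lengths (39/4, -19/4); label the merged cluster TV
  updated: d(H,TV)=43/2, d(K,TV)=29, d(N,TV)=67/2, d(R,TV)=18
iteration 2: select H,N (d=8, Q=-142); attach at lengths (-1/2, 17/2); label the merged cluster HN
  updated: d(HN,K)=55/2, d(HN,R)=12, d(HN,TV)=47/2
iteration 3: select HN,R (d=12, Q=-95); attach at lengths (31/4, 17/4); label the merged cluster HNR
  updated: d(HNR,K)=83/4, d(HNR,TV)=59/4
iteration 4: select HNR,K (d=83/4, Q=-129/2); attach at lengths (13/4, 35/2); label the merged cluster HKNR
  updated: d(HKNR,TV)=23/2
iteration 5: select HKNR,TV (d=23/2); attach at lengths (23/4, 23/4); label the merged cluster HKNRTV
final tree: ((((H:-1/2,N:17/2):31/4,R:17/4):13/4,K:35/2):23/4,(T:39/4,V:-19/4):23/4)
total length: 229/4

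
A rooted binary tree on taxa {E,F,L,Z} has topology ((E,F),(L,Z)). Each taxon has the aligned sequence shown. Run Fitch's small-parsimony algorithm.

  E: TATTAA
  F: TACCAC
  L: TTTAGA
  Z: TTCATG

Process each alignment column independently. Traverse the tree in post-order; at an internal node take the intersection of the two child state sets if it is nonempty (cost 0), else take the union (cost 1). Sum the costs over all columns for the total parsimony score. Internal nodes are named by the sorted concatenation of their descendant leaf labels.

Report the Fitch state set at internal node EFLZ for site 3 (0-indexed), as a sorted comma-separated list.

A,C,T

[col 0] EF: children E:{T}, F:{T} ∩→ {T}; cost 0
[col 0] LZ: children L:{T}, Z:{T} ∩→ {T}; cost 0
[col 0] EFLZ: children EF:{T}, LZ:{T} ∩→ {T}; cost 0
[col 1] EF: children E:{A}, F:{A} ∩→ {A}; cost 0
[col 1] LZ: children L:{T}, Z:{T} ∩→ {T}; cost 0
[col 1] EFLZ: children EF:{A}, LZ:{T} ∪→ {A,T}; cost 1
[col 2] EF: children E:{T}, F:{C} ∪→ {C,T}; cost 1
[col 2] LZ: children L:{T}, Z:{C} ∪→ {C,T}; cost 1
[col 2] EFLZ: children EF:{C,T}, LZ:{C,T} ∩→ {C,T}; cost 0
[col 3] EF: children E:{T}, F:{C} ∪→ {C,T}; cost 1
[col 3] LZ: children L:{A}, Z:{A} ∩→ {A}; cost 0
[col 3] EFLZ: children EF:{C,T}, LZ:{A} ∪→ {A,C,T}; cost 1
[col 4] EF: children E:{A}, F:{A} ∩→ {A}; cost 0
[col 4] LZ: children L:{G}, Z:{T} ∪→ {G,T}; cost 1
[col 4] EFLZ: children EF:{A}, LZ:{G,T} ∪→ {A,G,T}; cost 1
[col 5] EF: children E:{A}, F:{C} ∪→ {A,C}; cost 1
[col 5] LZ: children L:{A}, Z:{G} ∪→ {A,G}; cost 1
[col 5] EFLZ: children EF:{A,C}, LZ:{A,G} ∩→ {A}; cost 0
per-site changes: [0, 1, 2, 2, 2, 2]; total = 9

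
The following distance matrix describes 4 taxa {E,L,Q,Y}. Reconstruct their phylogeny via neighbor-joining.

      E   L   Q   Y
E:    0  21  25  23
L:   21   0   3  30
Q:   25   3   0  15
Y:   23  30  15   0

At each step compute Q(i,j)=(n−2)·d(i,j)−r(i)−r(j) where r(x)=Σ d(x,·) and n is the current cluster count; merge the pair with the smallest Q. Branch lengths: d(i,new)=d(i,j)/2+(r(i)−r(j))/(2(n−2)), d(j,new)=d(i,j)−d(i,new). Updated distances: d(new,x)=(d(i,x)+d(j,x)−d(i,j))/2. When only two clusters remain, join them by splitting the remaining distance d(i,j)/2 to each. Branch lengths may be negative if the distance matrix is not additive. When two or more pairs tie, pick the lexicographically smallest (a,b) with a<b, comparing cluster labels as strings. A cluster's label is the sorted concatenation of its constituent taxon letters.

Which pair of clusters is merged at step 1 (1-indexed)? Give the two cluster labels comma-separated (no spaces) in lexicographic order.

E,Y

1. join E+Y (d=23, Q=-91) ⇒ EY; edges |E|=47/4, |Y|=45/4
  updated: d(EY,L)=14, d(EY,Q)=17/2
2. join EY+L (d=14, Q=-51/2) ⇒ ELY; edges |EY|=39/4, |L|=17/4
  updated: d(ELY,Q)=-5/4
3. join ELY+Q (d=-5/4) ⇒ ELQY; edges |ELY|=-5/8, |Q|=-5/8
final tree: (((E:47/4,Y:45/4):39/4,L:17/4):-5/8,Q:-5/8)
total length: 143/4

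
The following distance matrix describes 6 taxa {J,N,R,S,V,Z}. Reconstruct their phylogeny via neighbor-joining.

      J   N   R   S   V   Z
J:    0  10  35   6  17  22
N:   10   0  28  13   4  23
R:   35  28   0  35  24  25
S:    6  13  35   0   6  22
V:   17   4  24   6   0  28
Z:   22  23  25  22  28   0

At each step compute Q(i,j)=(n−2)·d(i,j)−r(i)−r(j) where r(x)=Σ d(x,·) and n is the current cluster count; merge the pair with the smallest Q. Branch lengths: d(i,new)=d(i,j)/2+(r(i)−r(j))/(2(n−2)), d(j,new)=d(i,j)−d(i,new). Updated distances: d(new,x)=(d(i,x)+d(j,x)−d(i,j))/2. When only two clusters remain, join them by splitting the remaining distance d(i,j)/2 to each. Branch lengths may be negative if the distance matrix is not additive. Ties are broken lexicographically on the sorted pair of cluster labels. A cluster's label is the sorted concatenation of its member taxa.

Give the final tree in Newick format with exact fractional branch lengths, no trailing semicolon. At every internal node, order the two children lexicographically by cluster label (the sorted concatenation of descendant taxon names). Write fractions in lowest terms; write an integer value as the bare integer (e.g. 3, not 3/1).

((((J:13/3,S:5/3):33/8,(R:127/8,Z:73/8):71/8):19/8,N:15/8):17/16,V:17/16)

step 1: merge (R,Z) at d=25, Q=-167; branch lengths R→127/8, Z→73/8; new cluster RZ
  updated: d(J,RZ)=16, d(N,RZ)=13, d(RZ,S)=16, d(RZ,V)=27/2
step 2: merge (J,S) at d=6, Q=-72; branch lengths J→13/3, S→5/3; new cluster JS
  updated: d(JS,N)=17/2, d(JS,RZ)=13, d(JS,V)=17/2
step 3: merge (JS,RZ) at d=13, Q=-87/2; branch lengths JS→33/8, RZ→71/8; new cluster JRSZ
  updated: d(JRSZ,N)=17/4, d(JRSZ,V)=9/2
step 4: merge (JRSZ,N) at d=17/4, Q=-51/4; branch lengths JRSZ→19/8, N→15/8; new cluster JNRSZ
  updated: d(JNRSZ,V)=17/8
step 5: merge (JNRSZ,V) at d=17/8; branch lengths JNRSZ→17/16, V→17/16; new cluster JNRSVZ
final tree: ((((J:13/3,S:5/3):33/8,(R:127/8,Z:73/8):71/8):19/8,N:15/8):17/16,V:17/16)
total length: 403/8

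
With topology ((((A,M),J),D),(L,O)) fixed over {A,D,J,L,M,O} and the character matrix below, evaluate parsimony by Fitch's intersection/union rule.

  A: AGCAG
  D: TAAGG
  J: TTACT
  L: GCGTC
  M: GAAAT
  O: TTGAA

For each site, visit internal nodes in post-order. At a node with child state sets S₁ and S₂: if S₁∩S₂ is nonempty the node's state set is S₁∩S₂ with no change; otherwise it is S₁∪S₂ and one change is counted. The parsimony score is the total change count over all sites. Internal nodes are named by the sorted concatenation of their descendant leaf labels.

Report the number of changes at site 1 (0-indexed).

4

[col 0] AM: children A:{A}, M:{G} ∪→ {A,G}; cost 1
[col 0] AJM: children AM:{A,G}, J:{T} ∪→ {A,G,T}; cost 1
[col 0] ADJM: children AJM:{A,G,T}, D:{T} ∩→ {T}; cost 0
[col 0] LO: children L:{G}, O:{T} ∪→ {G,T}; cost 1
[col 0] ADJLMO: children ADJM:{T}, LO:{G,T} ∩→ {T}; cost 0
[col 1] AM: children A:{G}, M:{A} ∪→ {A,G}; cost 1
[col 1] AJM: children AM:{A,G}, J:{T} ∪→ {A,G,T}; cost 1
[col 1] ADJM: children AJM:{A,G,T}, D:{A} ∩→ {A}; cost 0
[col 1] LO: children L:{C}, O:{T} ∪→ {C,T}; cost 1
[col 1] ADJLMO: children ADJM:{A}, LO:{C,T} ∪→ {A,C,T}; cost 1
[col 2] AM: children A:{C}, M:{A} ∪→ {A,C}; cost 1
[col 2] AJM: children AM:{A,C}, J:{A} ∩→ {A}; cost 0
[col 2] ADJM: children AJM:{A}, D:{A} ∩→ {A}; cost 0
[col 2] LO: children L:{G}, O:{G} ∩→ {G}; cost 0
[col 2] ADJLMO: children ADJM:{A}, LO:{G} ∪→ {A,G}; cost 1
[col 3] AM: children A:{A}, M:{A} ∩→ {A}; cost 0
[col 3] AJM: children AM:{A}, J:{C} ∪→ {A,C}; cost 1
[col 3] ADJM: children AJM:{A,C}, D:{G} ∪→ {A,C,G}; cost 1
[col 3] LO: children L:{T}, O:{A} ∪→ {A,T}; cost 1
[col 3] ADJLMO: children ADJM:{A,C,G}, LO:{A,T} ∩→ {A}; cost 0
[col 4] AM: children A:{G}, M:{T} ∪→ {G,T}; cost 1
[col 4] AJM: children AM:{G,T}, J:{T} ∩→ {T}; cost 0
[col 4] ADJM: children AJM:{T}, D:{G} ∪→ {G,T}; cost 1
[col 4] LO: children L:{C}, O:{A} ∪→ {A,C}; cost 1
[col 4] ADJLMO: children ADJM:{G,T}, LO:{A,C} ∪→ {A,C,G,T}; cost 1
per-site changes: [3, 4, 2, 3, 4]; total = 16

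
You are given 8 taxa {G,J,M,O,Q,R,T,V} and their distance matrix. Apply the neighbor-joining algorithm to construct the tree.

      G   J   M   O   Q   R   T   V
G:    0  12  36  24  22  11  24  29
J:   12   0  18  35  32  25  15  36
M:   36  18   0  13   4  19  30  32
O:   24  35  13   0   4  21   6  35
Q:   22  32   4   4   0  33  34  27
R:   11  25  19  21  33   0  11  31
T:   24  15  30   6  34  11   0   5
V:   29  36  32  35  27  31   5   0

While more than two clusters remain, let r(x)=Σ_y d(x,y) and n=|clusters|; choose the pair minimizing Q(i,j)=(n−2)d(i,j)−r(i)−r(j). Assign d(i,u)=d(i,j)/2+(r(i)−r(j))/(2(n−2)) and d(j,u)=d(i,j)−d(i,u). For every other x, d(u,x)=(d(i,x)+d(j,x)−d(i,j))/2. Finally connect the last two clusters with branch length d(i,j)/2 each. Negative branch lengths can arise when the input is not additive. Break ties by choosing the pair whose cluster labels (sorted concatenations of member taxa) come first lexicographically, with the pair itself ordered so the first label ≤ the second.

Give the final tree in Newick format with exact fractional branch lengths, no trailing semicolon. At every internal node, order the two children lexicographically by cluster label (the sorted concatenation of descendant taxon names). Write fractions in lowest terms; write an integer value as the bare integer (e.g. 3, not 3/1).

((((G:13/4,J:35/4):87/16,R:105/16):23/8,((M:31/20,Q:49/20):113/32,O:95/32):39/4):73/16,(T:-10/3,V:25/3):73/16)

1. join T+V (d=5, Q=-290) ⇒ TV; edges |T|=-10/3, |V|=25/3
  updated: d(G,TV)=24, d(J,TV)=23, d(M,TV)=57/2, d(O,TV)=18, d(Q,TV)=28, d(R,TV)=37/2
2. join M+Q (d=4, Q=-443/2) ⇒ MQ; edges |M|=31/20, |Q|=49/20
  updated: d(G,MQ)=27, d(J,MQ)=23, d(MQ,O)=13/2, d(MQ,R)=24, d(MQ,TV)=105/4
3. join MQ+O (d=13/2, Q=-741/4) ⇒ MOQ; edges |MQ|=113/32, |O|=95/32
  updated: d(G,MOQ)=89/4, d(J,MOQ)=103/4, d(MOQ,R)=77/4, d(MOQ,TV)=151/8
4. join G+J (d=12, Q=-119) ⇒ GJ; edges |G|=13/4, |J|=35/4
  updated: d(GJ,MOQ)=18, d(GJ,R)=12, d(GJ,TV)=35/2
5. join GJ+R (d=12, Q=-293/4) ⇒ GJR; edges |GJ|=87/16, |R|=105/16
  updated: d(GJR,MOQ)=101/8, d(GJR,TV)=12
6. join GJR+MOQ (d=101/8, Q=-87/2) ⇒ GJMOQR; edges |GJR|=23/8, |MOQ|=39/4
  updated: d(GJMOQR,TV)=73/8
7. join GJMOQR+TV (d=73/8) ⇒ GJMOQRTV; edges |GJMOQR|=73/16, |TV|=73/16
final tree: ((((G:13/4,J:35/4):87/16,R:105/16):23/8,((M:31/20,Q:49/20):113/32,O:95/32):39/4):73/16,(T:-10/3,V:25/3):73/16)
total length: 245/4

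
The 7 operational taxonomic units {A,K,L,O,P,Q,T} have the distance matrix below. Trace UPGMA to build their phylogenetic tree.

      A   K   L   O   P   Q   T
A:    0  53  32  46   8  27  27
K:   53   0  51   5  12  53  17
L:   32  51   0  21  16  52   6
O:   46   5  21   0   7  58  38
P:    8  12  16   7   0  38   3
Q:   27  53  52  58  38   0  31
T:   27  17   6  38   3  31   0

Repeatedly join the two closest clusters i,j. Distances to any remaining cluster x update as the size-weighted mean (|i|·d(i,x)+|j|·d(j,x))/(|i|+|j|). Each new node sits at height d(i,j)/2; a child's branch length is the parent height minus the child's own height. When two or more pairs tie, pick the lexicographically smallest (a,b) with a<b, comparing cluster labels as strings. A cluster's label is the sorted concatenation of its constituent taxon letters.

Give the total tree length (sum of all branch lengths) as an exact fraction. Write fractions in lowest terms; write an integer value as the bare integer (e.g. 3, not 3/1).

3799/48

iteration 1: select P,T (d=3); attach at lengths (3/2, 3/2); label the merged cluster PT
  updated: d(A,PT)=35/2, d(K,PT)=29/2, d(L,PT)=11, d(O,PT)=45/2, d(PT,Q)=69/2
iteration 2: select K,O (d=5); attach at lengths (5/2, 5/2); label the merged cluster KO
  updated: d(A,KO)=99/2, d(KO,L)=36, d(KO,PT)=37/2, d(KO,Q)=111/2
iteration 3: select L,PT (d=11); attach at lengths (11/2, 4); label the merged cluster LPT
  updated: d(A,LPT)=67/3, d(KO,LPT)=73/3, d(LPT,Q)=121/3
iteration 4: select A,LPT (d=67/3); attach at lengths (67/6, 17/3); label the merged cluster ALPT
  updated: d(ALPT,KO)=245/8, d(ALPT,Q)=37
iteration 5: select ALPT,KO (d=245/8); attach at lengths (199/48, 205/16); label the merged cluster AKLOPT
  updated: d(AKLOPT,Q)=259/6
iteration 6: select AKLOPT,Q (d=259/6); attach at lengths (301/48, 259/12); label the merged cluster AKLOPQT
final tree: (((A:67/6,(L:11/2,(P:3/2,T:3/2):4):17/3):199/48,(K:5/2,O:5/2):205/16):301/48,Q:259/12)
total length: 3799/48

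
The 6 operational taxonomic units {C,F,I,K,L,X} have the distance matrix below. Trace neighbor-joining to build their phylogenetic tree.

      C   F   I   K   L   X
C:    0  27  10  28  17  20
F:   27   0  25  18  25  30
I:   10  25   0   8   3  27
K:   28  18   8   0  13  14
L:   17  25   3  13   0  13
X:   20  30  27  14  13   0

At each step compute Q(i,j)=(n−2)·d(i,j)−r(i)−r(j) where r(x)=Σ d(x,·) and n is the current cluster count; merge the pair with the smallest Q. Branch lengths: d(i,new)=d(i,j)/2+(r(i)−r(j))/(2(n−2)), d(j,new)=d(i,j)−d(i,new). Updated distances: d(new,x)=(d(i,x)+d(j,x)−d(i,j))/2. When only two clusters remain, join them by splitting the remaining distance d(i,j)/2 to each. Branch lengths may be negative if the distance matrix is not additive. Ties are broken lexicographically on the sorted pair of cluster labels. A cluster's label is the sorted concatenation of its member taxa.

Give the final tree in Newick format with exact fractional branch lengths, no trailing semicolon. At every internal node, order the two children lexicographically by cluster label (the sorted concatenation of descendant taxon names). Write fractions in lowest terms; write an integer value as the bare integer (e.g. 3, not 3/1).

step 1: merge (C,I) at d=10, Q=-135; branch lengths C→69/8, I→11/8; new cluster CI
  updated: d(CI,F)=21, d(CI,K)=13, d(CI,L)=5, d(CI,X)=37/2
step 2: merge (CI,L) at d=5, Q=-197/2; branch lengths CI→11/4, L→9/4; new cluster CIL
  updated: d(CIL,F)=41/2, d(CIL,K)=21/2, d(CIL,X)=53/4
step 3: merge (CIL,X) at d=53/4, Q=-75; branch lengths CIL→27/8, X→79/8; new cluster CILX
  updated: d(CILX,F)=149/8, d(CILX,K)=45/8
step 4: merge (CILX,F) at d=149/8, Q=-169/4; branch lengths CILX→25/8, F→31/2; new cluster CFILX
  updated: d(CFILX,K)=5/2
step 5: merge (CFILX,K) at d=5/2; branch lengths CFILX→5/4, K→5/4; new cluster CFIKLX
final tree: (((((C:69/8,I:11/8):11/4,L:9/4):27/8,X:79/8):25/8,F:31/2):5/4,K:5/4)
total length: 395/8

(((((C:69/8,I:11/8):11/4,L:9/4):27/8,X:79/8):25/8,F:31/2):5/4,K:5/4)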